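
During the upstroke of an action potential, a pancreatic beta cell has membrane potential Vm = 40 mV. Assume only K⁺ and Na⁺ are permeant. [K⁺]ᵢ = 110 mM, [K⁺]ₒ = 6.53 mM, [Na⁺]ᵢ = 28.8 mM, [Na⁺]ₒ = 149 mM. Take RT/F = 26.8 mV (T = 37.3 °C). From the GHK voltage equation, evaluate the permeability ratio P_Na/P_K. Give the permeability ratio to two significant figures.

Let α = P_Na/P_K. GHK: Vm = 26.8·ln[(Kₒ + α·Naₒ)/(Kᵢ + α·Naᵢ)].
e^(Vm/26.8) = e^(40.0/26.8) = 4.4484
So 4.4484·(Kᵢ + α·Naᵢ) = Kₒ + α·Naₒ → α = (4.4484·110.0 − 6.53) / (149.0 − 4.4484·28.8)
α = (489.3 − 6.53) / (149.0 − 128.1) = 482.8/20.89 = 23.11

23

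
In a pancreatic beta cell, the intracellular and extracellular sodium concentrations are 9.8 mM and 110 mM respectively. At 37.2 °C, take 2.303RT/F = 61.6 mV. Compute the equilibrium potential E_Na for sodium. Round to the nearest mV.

E = (61.6/z) · log₁₀([Na⁺]_out/[Na⁺]_in) with z = +1.
= (61.6/1) · log₁₀(110/9.8) = 61.60 · log₁₀(11.22)
= 61.60 · (1.0502) = 64.69 mV

65 mV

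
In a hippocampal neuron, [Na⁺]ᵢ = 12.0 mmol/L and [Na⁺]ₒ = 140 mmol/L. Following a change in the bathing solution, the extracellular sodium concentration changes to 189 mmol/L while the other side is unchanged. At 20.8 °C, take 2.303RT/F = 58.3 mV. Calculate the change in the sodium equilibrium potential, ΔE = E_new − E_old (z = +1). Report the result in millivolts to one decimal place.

E_old = (58.3/1)·log₁₀(140/12.0) = 62.20 mV
E_new = (58.3/1)·log₁₀(189/12.0) = 69.80 mV
ΔE = 69.80 − (62.20) = 7.60 mV

7.6 mV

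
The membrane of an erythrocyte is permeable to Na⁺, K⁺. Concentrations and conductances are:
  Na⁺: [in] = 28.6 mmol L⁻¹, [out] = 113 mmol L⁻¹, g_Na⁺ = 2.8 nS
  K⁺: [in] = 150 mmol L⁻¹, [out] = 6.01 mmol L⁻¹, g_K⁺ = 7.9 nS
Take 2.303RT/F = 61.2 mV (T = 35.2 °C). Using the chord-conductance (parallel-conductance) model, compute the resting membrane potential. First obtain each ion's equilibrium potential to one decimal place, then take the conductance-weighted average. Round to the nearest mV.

-54 mV

E_Na⁺ = (61.2/1)·log₁₀(113/28.6) = 36.5 mV
E_K⁺ = (61.2/1)·log₁₀(6.01/150) = -85.5 mV
Vm = (Σ gᵢEᵢ)/(Σ gᵢ) = (2.8·36.5 + 7.9·-85.5) / (2.8 + 7.9)
= -573.25 / 10.7 = -53.57 mV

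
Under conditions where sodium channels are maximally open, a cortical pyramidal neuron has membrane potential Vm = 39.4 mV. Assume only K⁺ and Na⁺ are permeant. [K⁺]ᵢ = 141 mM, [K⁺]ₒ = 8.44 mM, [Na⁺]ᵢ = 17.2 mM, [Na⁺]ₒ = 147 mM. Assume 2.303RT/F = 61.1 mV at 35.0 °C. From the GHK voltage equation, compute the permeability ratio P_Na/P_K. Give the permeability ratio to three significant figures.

8.64

Let α = P_Na/P_K. GHK: Vm = 61.1·log₁₀[(Kₒ + α·Naₒ)/(Kᵢ + α·Naᵢ)].
10^(Vm/61.1) = 10^(39.4/61.1) = 4.4141
So 4.4141·(Kᵢ + α·Naᵢ) = Kₒ + α·Naₒ → α = (4.4141·141.0 − 8.44) / (147.0 − 4.4141·17.2)
α = (622.4 − 8.44) / (147.0 − 75.92) = 614/71.08 = 8.638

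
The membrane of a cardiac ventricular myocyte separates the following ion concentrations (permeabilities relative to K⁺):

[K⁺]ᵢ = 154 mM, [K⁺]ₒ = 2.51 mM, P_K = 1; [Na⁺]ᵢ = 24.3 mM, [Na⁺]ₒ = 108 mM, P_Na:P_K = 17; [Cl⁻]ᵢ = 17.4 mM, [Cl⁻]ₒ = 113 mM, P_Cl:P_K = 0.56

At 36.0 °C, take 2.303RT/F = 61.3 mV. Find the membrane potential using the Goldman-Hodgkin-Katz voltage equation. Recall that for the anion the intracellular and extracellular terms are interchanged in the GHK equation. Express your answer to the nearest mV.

29 mV

Vm = 61.3 · log₁₀[(Σ P·[cation]ₒ + Σ P·[anion]ᵢ) / (Σ P·[cation]ᵢ + Σ P·[anion]ₒ)]
Numerator = 1×2.51 + 17×108 + 0.56×17.4 = 1848
Denominator = 1×154 + 17×24.3 + 0.56×113 = 630.4
Vm = 61.3 · log₁₀(2.932) = 61.3 × (0.4672) = 28.64 mV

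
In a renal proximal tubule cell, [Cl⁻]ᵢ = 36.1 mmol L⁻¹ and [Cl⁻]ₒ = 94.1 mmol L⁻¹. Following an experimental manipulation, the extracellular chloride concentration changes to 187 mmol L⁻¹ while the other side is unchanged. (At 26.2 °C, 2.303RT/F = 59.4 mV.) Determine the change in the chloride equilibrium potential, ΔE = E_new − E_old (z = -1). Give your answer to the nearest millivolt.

E_old = (59.4/-1)·log₁₀(94.1/36.1) = -24.72 mV
E_new = (59.4/-1)·log₁₀(187/36.1) = -42.43 mV
ΔE = -42.43 − (-24.72) = -17.72 mV

-18 mV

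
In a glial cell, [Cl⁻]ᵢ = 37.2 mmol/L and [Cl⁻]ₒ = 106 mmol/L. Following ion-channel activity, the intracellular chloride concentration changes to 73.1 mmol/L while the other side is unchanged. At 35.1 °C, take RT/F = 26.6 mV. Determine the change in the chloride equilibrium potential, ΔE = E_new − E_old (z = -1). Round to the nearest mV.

18 mV

E_old = (26.6/-1)·ln(106/37.2) = -27.85 mV
E_new = (26.6/-1)·ln(106/73.1) = -9.88 mV
ΔE = -9.88 − (-27.85) = 17.97 mV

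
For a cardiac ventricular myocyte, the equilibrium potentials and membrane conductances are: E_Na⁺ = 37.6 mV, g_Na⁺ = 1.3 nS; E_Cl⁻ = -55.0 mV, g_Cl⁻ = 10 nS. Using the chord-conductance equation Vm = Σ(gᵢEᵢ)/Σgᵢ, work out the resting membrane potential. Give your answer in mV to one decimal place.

-44.3 mV

Σ gᵢEᵢ = 1.3·(37.6) + 10·(-55.0) = -501.12
Σ gᵢ = 1.3 + 10 = 11.3
Vm = -501.12 / 11.3 = -44.35 mV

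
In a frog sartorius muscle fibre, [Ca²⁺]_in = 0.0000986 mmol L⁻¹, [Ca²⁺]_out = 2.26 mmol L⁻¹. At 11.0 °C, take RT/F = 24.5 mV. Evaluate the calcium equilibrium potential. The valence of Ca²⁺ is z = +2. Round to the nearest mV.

E = (24.5/z) · ln([Ca²⁺]_out/[Ca²⁺]_in) with z = +2.
= (24.5/2) · ln(2.26/0.0000986) = 12.25 · ln(2.292e+04)
= 12.25 · (10.0398) = 122.99 mV

123 mV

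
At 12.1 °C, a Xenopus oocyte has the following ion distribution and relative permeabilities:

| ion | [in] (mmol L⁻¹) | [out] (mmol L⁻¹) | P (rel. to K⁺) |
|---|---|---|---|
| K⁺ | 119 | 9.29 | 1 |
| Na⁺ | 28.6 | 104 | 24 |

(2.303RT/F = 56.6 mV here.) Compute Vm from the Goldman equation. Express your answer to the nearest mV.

Vm = 56.6 · log₁₀[(Σ P·[cation]ₒ + Σ P·[anion]ᵢ) / (Σ P·[cation]ᵢ + Σ P·[anion]ₒ)]
Numerator = 1×9.29 + 24×104 = 2505
Denominator = 1×119 + 24×28.6 = 805.4
Vm = 56.6 · log₁₀(3.1106) = 56.6 × (0.4928) = 27.90 mV

28 mV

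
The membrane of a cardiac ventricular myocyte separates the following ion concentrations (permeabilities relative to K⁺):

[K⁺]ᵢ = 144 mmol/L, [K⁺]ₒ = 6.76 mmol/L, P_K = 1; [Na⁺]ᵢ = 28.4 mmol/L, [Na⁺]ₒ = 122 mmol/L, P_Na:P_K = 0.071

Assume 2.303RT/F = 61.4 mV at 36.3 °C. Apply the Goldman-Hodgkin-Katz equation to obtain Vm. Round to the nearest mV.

Vm = 61.4 · log₁₀[(Σ P·[cation]ₒ + Σ P·[anion]ᵢ) / (Σ P·[cation]ᵢ + Σ P·[anion]ₒ)]
Numerator = 1×6.76 + 0.071×122 = 15.42
Denominator = 1×144 + 0.071×28.4 = 146
Vm = 61.4 · log₁₀(0.10562) = 61.4 × (-0.9763) = -59.94 mV

-60 mV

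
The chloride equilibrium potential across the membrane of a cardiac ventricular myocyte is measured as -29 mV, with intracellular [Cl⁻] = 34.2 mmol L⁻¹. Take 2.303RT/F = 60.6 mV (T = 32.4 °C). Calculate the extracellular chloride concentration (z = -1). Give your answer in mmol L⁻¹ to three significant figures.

103 mmol L⁻¹

Nernst: E = (60.6/-1) · log₁₀([out]/[in]), so log₁₀([out]/[in]) = -29.0 × -1 / 60.6 = 0.4785.
[out]/[in] = 10^(0.4785) = 3.01.
[out] = 3.01 × 34.2 = 102.9 mmol L⁻¹.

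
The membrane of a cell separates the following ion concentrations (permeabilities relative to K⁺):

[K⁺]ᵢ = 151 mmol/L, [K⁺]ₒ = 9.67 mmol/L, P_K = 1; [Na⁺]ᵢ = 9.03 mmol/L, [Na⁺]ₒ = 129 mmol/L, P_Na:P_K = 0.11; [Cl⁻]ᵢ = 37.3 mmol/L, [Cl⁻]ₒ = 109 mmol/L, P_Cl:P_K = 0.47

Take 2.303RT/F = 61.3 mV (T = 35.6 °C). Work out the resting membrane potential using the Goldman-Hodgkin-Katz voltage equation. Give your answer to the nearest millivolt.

Vm = 61.3 · log₁₀[(Σ P·[cation]ₒ + Σ P·[anion]ᵢ) / (Σ P·[cation]ᵢ + Σ P·[anion]ₒ)]
Numerator = 1×9.67 + 0.11×129 + 0.47×37.3 = 41.39
Denominator = 1×151 + 0.11×9.03 + 0.47×109 = 203.2
Vm = 61.3 · log₁₀(0.20367) = 61.3 × (-0.6911) = -42.36 mV

-42 mV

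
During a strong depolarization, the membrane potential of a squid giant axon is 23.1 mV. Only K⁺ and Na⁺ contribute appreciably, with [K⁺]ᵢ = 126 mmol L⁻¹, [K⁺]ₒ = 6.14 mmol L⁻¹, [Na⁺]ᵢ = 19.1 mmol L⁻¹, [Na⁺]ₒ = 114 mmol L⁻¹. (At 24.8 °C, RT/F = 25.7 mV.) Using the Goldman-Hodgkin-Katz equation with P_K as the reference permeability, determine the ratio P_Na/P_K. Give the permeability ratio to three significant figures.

4.52

Let α = P_Na/P_K. GHK: Vm = 25.7·ln[(Kₒ + α·Naₒ)/(Kᵢ + α·Naᵢ)].
e^(Vm/25.7) = e^(23.1/25.7) = 2.4567
So 2.4567·(Kᵢ + α·Naᵢ) = Kₒ + α·Naₒ → α = (2.4567·126.0 − 6.14) / (114.0 − 2.4567·19.1)
α = (309.5 − 6.14) / (114.0 − 46.92) = 303.4/67.08 = 4.523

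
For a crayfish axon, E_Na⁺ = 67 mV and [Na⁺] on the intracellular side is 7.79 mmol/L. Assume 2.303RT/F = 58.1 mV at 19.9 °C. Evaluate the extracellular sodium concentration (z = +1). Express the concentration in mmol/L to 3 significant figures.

Nernst: E = (58.1/1) · log₁₀([out]/[in]), so log₁₀([out]/[in]) = 67.0 × 1 / 58.1 = 1.1532.
[out]/[in] = 10^(1.1532) = 14.23.
[out] = 14.23 × 7.79 = 110.8 mmol/L.

111 mmol/L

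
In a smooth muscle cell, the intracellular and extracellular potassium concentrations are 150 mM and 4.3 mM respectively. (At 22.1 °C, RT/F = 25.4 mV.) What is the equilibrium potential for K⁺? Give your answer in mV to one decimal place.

-90.2 mV

E = (25.4/z) · ln([K⁺]_out/[K⁺]_in) with z = +1.
= (25.4/1) · ln(4.3/150) = 25.40 · ln(0.02867)
= 25.40 · (-3.5520) = -90.22 mV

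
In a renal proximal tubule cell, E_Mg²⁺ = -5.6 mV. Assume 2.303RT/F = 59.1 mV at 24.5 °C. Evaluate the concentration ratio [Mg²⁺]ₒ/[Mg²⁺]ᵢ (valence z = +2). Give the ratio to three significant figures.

0.646

log₁₀([out]/[in]) = E·z/(59.1) = -5.6 × 2 / 59.1 = -0.1895
[out]/[in] = 10^(-0.1895) = 0.6464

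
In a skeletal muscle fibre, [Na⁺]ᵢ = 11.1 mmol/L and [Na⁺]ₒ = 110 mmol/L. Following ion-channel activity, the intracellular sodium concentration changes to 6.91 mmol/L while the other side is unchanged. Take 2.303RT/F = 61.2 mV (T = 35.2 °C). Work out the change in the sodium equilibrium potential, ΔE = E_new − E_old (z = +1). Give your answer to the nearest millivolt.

E_old = (61.2/1)·log₁₀(110/11.1) = 60.96 mV
E_new = (61.2/1)·log₁₀(110/6.91) = 73.56 mV
ΔE = 73.56 − (60.96) = 12.60 mV

13 mV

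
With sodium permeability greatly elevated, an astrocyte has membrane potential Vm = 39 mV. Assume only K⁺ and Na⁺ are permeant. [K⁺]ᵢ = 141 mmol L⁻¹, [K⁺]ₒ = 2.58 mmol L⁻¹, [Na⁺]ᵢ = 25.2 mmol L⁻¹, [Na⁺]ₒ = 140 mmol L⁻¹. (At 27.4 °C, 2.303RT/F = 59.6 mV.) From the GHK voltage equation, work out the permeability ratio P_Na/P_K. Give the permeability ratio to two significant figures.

24

Let α = P_Na/P_K. GHK: Vm = 59.6·log₁₀[(Kₒ + α·Naₒ)/(Kᵢ + α·Naᵢ)].
10^(Vm/59.6) = 10^(39.0/59.6) = 4.5119
So 4.5119·(Kᵢ + α·Naᵢ) = Kₒ + α·Naₒ → α = (4.5119·141.0 − 2.58) / (140.0 − 4.5119·25.2)
α = (636.2 − 2.58) / (140.0 − 113.7) = 633.6/26.3 = 24.09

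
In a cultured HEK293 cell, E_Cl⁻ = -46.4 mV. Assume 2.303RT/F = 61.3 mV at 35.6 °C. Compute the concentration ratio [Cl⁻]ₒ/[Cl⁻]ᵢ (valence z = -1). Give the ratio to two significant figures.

5.7

log₁₀([out]/[in]) = E·z/(61.3) = -46.4 × -1 / 61.3 = 0.7569
[out]/[in] = 10^(0.7569) = 5.714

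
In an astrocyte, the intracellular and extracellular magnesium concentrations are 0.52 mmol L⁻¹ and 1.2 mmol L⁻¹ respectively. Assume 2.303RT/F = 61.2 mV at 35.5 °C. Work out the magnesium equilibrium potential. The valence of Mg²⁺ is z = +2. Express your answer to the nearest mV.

E = (61.2/z) · log₁₀([Mg²⁺]_out/[Mg²⁺]_in) with z = +2.
= (61.2/2) · log₁₀(1.2/0.52) = 30.60 · log₁₀(2.308)
= 30.60 · (0.3632) = 11.11 mV

11 mV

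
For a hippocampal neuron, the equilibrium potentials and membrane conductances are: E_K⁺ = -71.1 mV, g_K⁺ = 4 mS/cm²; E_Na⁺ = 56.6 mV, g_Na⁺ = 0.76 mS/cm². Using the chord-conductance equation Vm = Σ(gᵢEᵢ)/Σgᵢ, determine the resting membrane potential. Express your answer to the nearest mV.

Σ gᵢEᵢ = 4·(-71.1) + 0.76·(56.6) = -241.38
Σ gᵢ = 4 + 0.76 = 4.76
Vm = -241.38 / 4.76 = -50.71 mV

-51 mV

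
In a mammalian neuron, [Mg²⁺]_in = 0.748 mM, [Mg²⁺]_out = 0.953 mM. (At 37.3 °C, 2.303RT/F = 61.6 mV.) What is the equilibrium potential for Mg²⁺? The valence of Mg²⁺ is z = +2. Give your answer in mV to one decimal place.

3.2 mV

E = (61.6/z) · log₁₀([Mg²⁺]_out/[Mg²⁺]_in) with z = +2.
= (61.6/2) · log₁₀(0.953/0.748) = 30.80 · log₁₀(1.274)
= 30.80 · (0.1052) = 3.24 mV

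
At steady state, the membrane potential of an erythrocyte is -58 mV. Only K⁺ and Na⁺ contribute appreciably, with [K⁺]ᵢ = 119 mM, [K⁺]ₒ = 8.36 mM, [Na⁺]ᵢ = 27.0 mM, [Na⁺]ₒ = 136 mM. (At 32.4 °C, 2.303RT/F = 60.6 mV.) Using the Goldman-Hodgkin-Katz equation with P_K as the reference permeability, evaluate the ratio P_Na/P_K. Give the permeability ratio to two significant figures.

0.036

Let α = P_Na/P_K. GHK: Vm = 60.6·log₁₀[(Kₒ + α·Naₒ)/(Kᵢ + α·Naᵢ)].
10^(Vm/60.6) = 10^(-58.0/60.6) = 0.11038
So 0.11038·(Kᵢ + α·Naᵢ) = Kₒ + α·Naₒ → α = (0.11038·119.0 − 8.36) / (136.0 − 0.11038·27.0)
α = (13.14 − 8.36) / (136.0 − 2.98) = 4.776/133 = 0.0359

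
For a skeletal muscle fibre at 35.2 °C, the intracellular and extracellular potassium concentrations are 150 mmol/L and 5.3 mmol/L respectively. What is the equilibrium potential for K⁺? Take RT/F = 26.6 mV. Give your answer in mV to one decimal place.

E = (26.6/z) · ln([K⁺]_out/[K⁺]_in) with z = +1.
= (26.6/1) · ln(5.3/150) = 26.60 · ln(0.03533)
= 26.60 · (-3.3429) = -88.92 mV

-88.9 mV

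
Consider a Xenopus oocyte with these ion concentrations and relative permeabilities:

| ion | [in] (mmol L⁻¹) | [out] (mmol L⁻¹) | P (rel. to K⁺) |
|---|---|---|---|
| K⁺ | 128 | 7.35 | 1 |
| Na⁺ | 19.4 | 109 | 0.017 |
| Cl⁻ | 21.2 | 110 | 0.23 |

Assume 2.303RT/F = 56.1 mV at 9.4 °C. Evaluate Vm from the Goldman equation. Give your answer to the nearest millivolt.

-58 mV

Vm = 56.1 · log₁₀[(Σ P·[cation]ₒ + Σ P·[anion]ᵢ) / (Σ P·[cation]ᵢ + Σ P·[anion]ₒ)]
Numerator = 1×7.35 + 0.017×109 + 0.23×21.2 = 14.08
Denominator = 1×128 + 0.017×19.4 + 0.23×110 = 153.6
Vm = 56.1 · log₁₀(0.091642) = 56.1 × (-1.0379) = -58.23 mV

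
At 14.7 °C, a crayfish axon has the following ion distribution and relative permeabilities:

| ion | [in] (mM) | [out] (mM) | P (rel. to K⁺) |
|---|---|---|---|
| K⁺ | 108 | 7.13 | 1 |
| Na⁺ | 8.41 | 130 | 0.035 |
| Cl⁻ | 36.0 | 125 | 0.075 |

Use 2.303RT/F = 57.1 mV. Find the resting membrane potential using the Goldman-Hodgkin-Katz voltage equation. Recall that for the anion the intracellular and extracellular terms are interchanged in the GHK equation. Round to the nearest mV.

Vm = 57.1 · log₁₀[(Σ P·[cation]ₒ + Σ P·[anion]ᵢ) / (Σ P·[cation]ᵢ + Σ P·[anion]ₒ)]
Numerator = 1×7.13 + 0.035×130 + 0.075×36.0 = 14.38
Denominator = 1×108 + 0.035×8.41 + 0.075×125 = 117.7
Vm = 57.1 · log₁₀(0.12221) = 57.1 × (-0.9129) = -52.13 mV

-52 mV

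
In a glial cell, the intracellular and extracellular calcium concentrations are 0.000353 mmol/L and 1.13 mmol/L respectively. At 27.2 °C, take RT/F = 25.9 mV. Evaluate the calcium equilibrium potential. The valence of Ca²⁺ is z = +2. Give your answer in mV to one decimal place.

E = (25.9/z) · ln([Ca²⁺]_out/[Ca²⁺]_in) with z = +2.
= (25.9/2) · ln(1.13/0.000353) = 12.95 · ln(3201)
= 12.95 · (8.0713) = 104.52 mV

104.5 mV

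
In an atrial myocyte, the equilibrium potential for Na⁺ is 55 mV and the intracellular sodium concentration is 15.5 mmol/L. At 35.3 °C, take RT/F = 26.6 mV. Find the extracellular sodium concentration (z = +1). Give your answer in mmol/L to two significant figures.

Nernst: E = (26.6/1) · ln([out]/[in]), so ln([out]/[in]) = 55.0 × 1 / 26.6 = 2.0677.
[out]/[in] = e^(2.0677) = 7.906.
[out] = 7.906 × 15.5 = 122.5 mmol/L.

120 mmol/L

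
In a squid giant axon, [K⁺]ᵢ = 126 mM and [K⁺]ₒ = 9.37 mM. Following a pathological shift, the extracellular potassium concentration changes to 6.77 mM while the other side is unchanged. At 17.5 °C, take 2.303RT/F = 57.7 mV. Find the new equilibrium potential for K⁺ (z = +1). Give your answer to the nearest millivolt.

-73 mV

After the shift: [K⁺]_out = 6.77, [K⁺]_in = 126 mM.
E_new = (57.7/1)·log₁₀(6.77/126) = 57.70 · (-1.2698) = -73.27 mV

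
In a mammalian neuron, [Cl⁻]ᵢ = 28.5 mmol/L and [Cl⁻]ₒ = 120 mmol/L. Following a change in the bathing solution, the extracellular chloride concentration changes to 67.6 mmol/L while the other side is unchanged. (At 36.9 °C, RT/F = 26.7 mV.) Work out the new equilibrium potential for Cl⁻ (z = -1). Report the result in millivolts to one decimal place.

After the shift: [Cl⁻]_out = 67.6, [Cl⁻]_in = 28.5 mmol/L.
E_new = (26.7/-1)·ln(67.6/28.5) = -26.70 · (0.8637) = -23.06 mV

-23.1 mV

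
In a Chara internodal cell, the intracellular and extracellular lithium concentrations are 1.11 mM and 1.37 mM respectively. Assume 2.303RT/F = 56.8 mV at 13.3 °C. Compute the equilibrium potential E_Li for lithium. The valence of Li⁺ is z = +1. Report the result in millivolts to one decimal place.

E = (56.8/z) · log₁₀([Li⁺]_out/[Li⁺]_in) with z = +1.
= (56.8/1) · log₁₀(1.37/1.11) = 56.80 · log₁₀(1.234)
= 56.80 · (0.0914) = 5.19 mV

5.2 mV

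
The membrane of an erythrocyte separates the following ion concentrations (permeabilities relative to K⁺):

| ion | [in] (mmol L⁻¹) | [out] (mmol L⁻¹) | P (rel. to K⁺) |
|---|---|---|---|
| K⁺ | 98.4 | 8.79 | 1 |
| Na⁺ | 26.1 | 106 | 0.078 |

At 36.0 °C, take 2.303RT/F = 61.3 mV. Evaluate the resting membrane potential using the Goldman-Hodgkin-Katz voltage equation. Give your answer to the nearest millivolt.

-47 mV

Vm = 61.3 · log₁₀[(Σ P·[cation]ₒ + Σ P·[anion]ᵢ) / (Σ P·[cation]ᵢ + Σ P·[anion]ₒ)]
Numerator = 1×8.79 + 0.078×106 = 17.06
Denominator = 1×98.4 + 0.078×26.1 = 100.4
Vm = 61.3 · log₁₀(0.16984) = 61.3 × (-0.7700) = -47.20 mV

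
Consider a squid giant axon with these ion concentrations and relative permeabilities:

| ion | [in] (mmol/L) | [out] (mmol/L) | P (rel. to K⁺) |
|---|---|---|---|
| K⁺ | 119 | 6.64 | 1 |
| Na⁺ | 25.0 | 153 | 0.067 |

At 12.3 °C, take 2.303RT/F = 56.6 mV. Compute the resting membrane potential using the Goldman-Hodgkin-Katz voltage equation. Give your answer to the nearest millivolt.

-48 mV

Vm = 56.6 · log₁₀[(Σ P·[cation]ₒ + Σ P·[anion]ᵢ) / (Σ P·[cation]ᵢ + Σ P·[anion]ₒ)]
Numerator = 1×6.64 + 0.067×153 = 16.89
Denominator = 1×119 + 0.067×25.0 = 120.7
Vm = 56.6 · log₁₀(0.13997) = 56.6 × (-0.8540) = -48.33 mV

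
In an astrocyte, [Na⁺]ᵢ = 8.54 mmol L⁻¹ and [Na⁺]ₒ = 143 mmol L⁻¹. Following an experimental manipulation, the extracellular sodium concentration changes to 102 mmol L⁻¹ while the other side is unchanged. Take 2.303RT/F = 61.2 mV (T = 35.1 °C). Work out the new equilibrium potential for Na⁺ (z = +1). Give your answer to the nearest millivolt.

66 mV

After the shift: [Na⁺]_out = 102, [Na⁺]_in = 8.54 mmol L⁻¹.
E_new = (61.2/1)·log₁₀(102/8.54) = 61.20 · (1.0771) = 65.92 mV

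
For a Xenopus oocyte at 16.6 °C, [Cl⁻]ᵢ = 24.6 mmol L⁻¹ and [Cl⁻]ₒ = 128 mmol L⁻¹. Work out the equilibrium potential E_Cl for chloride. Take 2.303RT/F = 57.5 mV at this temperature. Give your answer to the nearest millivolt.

-41 mV

E = (57.5/z) · log₁₀([Cl⁻]_out/[Cl⁻]_in) with z = -1.
For an anion, dividing by z = -1 reverses the sign.
= (57.5/-1) · log₁₀(128/24.6) = -57.50 · log₁₀(5.203)
= -57.50 · (0.7163) = -41.19 mV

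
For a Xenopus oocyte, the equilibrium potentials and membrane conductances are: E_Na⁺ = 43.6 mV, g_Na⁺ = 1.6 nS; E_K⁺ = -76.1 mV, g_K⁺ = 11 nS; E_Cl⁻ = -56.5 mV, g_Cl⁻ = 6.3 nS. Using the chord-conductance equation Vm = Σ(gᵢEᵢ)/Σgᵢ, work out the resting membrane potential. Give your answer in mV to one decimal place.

-59.4 mV

Σ gᵢEᵢ = 1.6·(43.6) + 11·(-76.1) + 6.3·(-56.5) = -1123.29
Σ gᵢ = 1.6 + 11 + 6.3 = 18.9
Vm = -1123.29 / 18.9 = -59.43 mV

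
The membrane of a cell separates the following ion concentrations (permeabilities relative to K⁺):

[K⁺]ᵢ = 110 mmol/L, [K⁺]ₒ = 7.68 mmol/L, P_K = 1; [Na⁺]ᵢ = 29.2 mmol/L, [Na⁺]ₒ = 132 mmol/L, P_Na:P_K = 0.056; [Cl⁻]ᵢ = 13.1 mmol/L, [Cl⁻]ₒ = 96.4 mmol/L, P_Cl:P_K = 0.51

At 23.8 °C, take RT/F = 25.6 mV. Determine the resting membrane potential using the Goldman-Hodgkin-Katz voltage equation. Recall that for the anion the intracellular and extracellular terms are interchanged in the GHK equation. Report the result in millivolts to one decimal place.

Vm = 25.6 · ln[(Σ P·[cation]ₒ + Σ P·[anion]ᵢ) / (Σ P·[cation]ᵢ + Σ P·[anion]ₒ)]
Numerator = 1×7.68 + 0.056×132 + 0.51×13.1 = 21.75
Denominator = 1×110 + 0.056×29.2 + 0.51×96.4 = 160.8
Vm = 25.6 · ln(0.13528) = 25.6 × (-2.0004) = -51.21 mV

-51.2 mV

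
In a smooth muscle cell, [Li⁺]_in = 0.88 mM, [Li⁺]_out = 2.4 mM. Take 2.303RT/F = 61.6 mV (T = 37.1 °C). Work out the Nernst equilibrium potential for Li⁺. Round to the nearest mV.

E = (61.6/z) · log₁₀([Li⁺]_out/[Li⁺]_in) with z = +1.
= (61.6/1) · log₁₀(2.4/0.88) = 61.60 · log₁₀(2.727)
= 61.60 · (0.4357) = 26.84 mV

27 mV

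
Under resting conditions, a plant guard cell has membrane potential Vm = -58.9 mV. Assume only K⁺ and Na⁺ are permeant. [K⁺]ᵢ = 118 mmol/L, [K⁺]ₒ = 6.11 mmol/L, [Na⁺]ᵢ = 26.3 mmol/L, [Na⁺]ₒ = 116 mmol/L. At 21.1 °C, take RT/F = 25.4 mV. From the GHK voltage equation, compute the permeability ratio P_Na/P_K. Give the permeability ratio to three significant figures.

Let α = P_Na/P_K. GHK: Vm = 25.4·ln[(Kₒ + α·Naₒ)/(Kᵢ + α·Naᵢ)].
e^(Vm/25.4) = e^(-58.9/25.4) = 0.098382
So 0.098382·(Kᵢ + α·Naᵢ) = Kₒ + α·Naₒ → α = (0.098382·118.0 − 6.11) / (116.0 − 0.098382·26.3)
α = (11.61 − 6.11) / (116.0 − 2.587) = 5.499/113.4 = 0.04849

0.0485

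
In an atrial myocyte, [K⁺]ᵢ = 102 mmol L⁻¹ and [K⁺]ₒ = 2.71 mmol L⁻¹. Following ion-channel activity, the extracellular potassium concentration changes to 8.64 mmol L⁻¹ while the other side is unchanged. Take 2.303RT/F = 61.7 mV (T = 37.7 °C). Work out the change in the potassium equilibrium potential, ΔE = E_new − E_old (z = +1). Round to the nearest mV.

E_old = (61.7/1)·log₁₀(2.71/102) = -97.22 mV
E_new = (61.7/1)·log₁₀(8.64/102) = -66.15 mV
ΔE = -66.15 − (-97.22) = 31.07 mV

31 mV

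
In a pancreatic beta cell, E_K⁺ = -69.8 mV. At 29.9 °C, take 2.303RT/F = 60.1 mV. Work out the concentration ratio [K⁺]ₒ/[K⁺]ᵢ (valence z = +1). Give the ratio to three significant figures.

log₁₀([out]/[in]) = E·z/(60.1) = -69.8 × 1 / 60.1 = -1.1614
[out]/[in] = 10^(-1.1614) = 0.06896

0.0690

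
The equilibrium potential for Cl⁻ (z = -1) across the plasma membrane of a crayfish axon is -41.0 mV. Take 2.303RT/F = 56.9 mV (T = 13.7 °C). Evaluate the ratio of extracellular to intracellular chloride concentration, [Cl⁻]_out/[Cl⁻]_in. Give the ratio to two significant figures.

5.3

log₁₀([out]/[in]) = E·z/(56.9) = -41.0 × -1 / 56.9 = 0.7206
[out]/[in] = 10^(0.7206) = 5.255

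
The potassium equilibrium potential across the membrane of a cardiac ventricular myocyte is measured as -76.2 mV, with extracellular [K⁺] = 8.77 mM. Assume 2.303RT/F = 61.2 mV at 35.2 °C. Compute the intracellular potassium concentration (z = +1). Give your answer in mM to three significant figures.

Nernst: E = (61.2/1) · log₁₀([out]/[in]), so log₁₀([out]/[in]) = -76.2 × 1 / 61.2 = -1.2451.
[out]/[in] = 10^(-1.2451) = 0.05687.
[in] = 8.77 / 0.05687 = 154.2 mM.

154 mM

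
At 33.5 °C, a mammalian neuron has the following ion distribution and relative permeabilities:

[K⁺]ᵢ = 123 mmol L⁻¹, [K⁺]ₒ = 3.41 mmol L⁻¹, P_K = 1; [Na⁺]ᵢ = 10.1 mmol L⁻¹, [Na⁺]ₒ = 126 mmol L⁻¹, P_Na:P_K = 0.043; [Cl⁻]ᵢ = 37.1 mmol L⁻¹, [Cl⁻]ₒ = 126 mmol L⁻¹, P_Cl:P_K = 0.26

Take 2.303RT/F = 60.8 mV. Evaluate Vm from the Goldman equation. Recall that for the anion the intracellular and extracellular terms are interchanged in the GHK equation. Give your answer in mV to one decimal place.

Vm = 60.8 · log₁₀[(Σ P·[cation]ₒ + Σ P·[anion]ᵢ) / (Σ P·[cation]ᵢ + Σ P·[anion]ₒ)]
Numerator = 1×3.41 + 0.043×126 + 0.26×37.1 = 18.47
Denominator = 1×123 + 0.043×10.1 + 0.26×126 = 156.2
Vm = 60.8 · log₁₀(0.11828) = 60.8 × (-0.9271) = -56.37 mV

-56.4 mV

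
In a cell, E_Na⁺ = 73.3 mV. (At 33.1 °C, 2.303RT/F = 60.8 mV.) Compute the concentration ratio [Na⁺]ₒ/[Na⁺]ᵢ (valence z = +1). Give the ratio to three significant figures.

16.1

log₁₀([out]/[in]) = E·z/(60.8) = 73.3 × 1 / 60.8 = 1.2056
[out]/[in] = 10^(1.2056) = 16.05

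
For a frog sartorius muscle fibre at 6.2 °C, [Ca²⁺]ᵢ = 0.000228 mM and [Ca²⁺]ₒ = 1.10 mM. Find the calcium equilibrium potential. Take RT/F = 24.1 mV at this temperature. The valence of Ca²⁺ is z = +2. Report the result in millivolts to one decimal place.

E = (24.1/z) · ln([Ca²⁺]_out/[Ca²⁺]_in) with z = +2.
= (24.1/2) · ln(1.10/0.000228) = 12.05 · ln(4825)
= 12.05 · (8.4815) = 102.20 mV

102.2 mV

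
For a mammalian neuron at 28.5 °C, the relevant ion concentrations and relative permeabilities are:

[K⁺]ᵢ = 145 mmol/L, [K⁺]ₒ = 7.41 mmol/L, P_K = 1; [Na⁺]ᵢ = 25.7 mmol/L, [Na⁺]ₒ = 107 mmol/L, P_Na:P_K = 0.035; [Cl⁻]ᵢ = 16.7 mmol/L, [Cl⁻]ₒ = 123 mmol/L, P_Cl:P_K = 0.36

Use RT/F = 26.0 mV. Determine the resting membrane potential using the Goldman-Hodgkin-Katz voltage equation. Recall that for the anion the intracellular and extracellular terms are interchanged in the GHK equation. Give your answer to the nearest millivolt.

-63 mV

Vm = 26.0 · ln[(Σ P·[cation]ₒ + Σ P·[anion]ᵢ) / (Σ P·[cation]ᵢ + Σ P·[anion]ₒ)]
Numerator = 1×7.41 + 0.035×107 + 0.36×16.7 = 17.17
Denominator = 1×145 + 0.035×25.7 + 0.36×123 = 190.2
Vm = 26.0 · ln(0.090267) = 26.0 × (-2.4050) = -62.53 mV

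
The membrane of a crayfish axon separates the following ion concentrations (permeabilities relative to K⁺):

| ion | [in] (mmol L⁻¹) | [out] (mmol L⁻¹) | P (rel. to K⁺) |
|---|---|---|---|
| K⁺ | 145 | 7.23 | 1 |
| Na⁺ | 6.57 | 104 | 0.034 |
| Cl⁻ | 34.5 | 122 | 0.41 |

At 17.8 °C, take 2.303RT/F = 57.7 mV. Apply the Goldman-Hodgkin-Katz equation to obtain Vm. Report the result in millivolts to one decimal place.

Vm = 57.7 · log₁₀[(Σ P·[cation]ₒ + Σ P·[anion]ᵢ) / (Σ P·[cation]ᵢ + Σ P·[anion]ₒ)]
Numerator = 1×7.23 + 0.034×104 + 0.41×34.5 = 24.91
Denominator = 1×145 + 0.034×6.57 + 0.41×122 = 195.2
Vm = 57.7 · log₁₀(0.12759) = 57.7 × (-0.8942) = -51.59 mV

-51.6 mV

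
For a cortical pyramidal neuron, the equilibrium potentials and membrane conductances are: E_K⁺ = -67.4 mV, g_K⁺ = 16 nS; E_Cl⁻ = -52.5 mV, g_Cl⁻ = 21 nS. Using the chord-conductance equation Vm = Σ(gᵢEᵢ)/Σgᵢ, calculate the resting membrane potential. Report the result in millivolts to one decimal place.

-58.9 mV

Σ gᵢEᵢ = 16·(-67.4) + 21·(-52.5) = -2180.90
Σ gᵢ = 16 + 21 = 37
Vm = -2180.90 / 37 = -58.94 mV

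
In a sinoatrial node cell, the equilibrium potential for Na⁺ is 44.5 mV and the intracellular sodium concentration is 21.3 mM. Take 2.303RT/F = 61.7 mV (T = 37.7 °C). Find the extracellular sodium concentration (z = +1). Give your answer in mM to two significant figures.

110 mM

Nernst: E = (61.7/1) · log₁₀([out]/[in]), so log₁₀([out]/[in]) = 44.5 × 1 / 61.7 = 0.7212.
[out]/[in] = 10^(0.7212) = 5.263.
[out] = 5.263 × 21.3 = 112.1 mM.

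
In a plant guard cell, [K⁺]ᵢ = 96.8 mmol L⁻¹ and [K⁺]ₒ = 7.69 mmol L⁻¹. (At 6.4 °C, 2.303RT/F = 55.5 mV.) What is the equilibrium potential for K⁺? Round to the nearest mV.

E = (55.5/z) · log₁₀([K⁺]_out/[K⁺]_in) with z = +1.
= (55.5/1) · log₁₀(7.69/96.8) = 55.50 · log₁₀(0.07944)
= 55.50 · (-1.0999) = -61.05 mV

-61 mV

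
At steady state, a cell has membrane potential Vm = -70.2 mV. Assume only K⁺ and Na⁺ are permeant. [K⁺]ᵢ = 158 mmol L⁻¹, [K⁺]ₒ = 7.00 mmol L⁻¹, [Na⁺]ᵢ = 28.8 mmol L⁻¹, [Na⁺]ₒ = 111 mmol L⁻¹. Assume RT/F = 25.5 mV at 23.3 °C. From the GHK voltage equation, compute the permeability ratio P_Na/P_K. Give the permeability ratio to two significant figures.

0.028

Let α = P_Na/P_K. GHK: Vm = 25.5·ln[(Kₒ + α·Naₒ)/(Kᵢ + α·Naᵢ)].
e^(Vm/25.5) = e^(-70.2/25.5) = 0.06374
So 0.06374·(Kᵢ + α·Naᵢ) = Kₒ + α·Naₒ → α = (0.06374·158.0 − 7.0) / (111.0 − 0.06374·28.8)
α = (10.07 − 7.0) / (111.0 − 1.836) = 3.071/109.2 = 0.02813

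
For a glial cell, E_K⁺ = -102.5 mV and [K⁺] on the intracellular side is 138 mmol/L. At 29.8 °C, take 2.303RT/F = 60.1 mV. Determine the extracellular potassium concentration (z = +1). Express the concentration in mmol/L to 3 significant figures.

2.72 mmol/L

Nernst: E = (60.1/1) · log₁₀([out]/[in]), so log₁₀([out]/[in]) = -102.5 × 1 / 60.1 = -1.7055.
[out]/[in] = 10^(-1.7055) = 0.0197.
[out] = 0.0197 × 138 = 2.719 mmol/L.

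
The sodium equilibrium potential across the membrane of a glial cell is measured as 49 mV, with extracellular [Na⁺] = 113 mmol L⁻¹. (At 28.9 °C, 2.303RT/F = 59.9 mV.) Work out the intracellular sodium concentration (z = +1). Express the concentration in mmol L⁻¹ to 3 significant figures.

Nernst: E = (59.9/1) · log₁₀([out]/[in]), so log₁₀([out]/[in]) = 49.0 × 1 / 59.9 = 0.8180.
[out]/[in] = 10^(0.8180) = 6.577.
[in] = 113 / 6.577 = 17.18 mmol L⁻¹.

17.2 mmol L⁻¹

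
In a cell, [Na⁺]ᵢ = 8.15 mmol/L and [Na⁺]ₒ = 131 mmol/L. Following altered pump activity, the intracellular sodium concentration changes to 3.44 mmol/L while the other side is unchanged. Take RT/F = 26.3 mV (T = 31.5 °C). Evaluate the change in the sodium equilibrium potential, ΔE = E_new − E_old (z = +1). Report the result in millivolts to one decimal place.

E_old = (26.3/1)·ln(131/8.15) = 73.04 mV
E_new = (26.3/1)·ln(131/3.44) = 95.72 mV
ΔE = 95.72 − (73.04) = 22.68 mV

22.7 mV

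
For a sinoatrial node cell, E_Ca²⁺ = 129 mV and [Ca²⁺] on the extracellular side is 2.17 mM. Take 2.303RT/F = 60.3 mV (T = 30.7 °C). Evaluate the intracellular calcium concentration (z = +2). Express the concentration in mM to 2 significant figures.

0.00011 mM

Nernst: E = (60.3/2) · log₁₀([out]/[in]), so log₁₀([out]/[in]) = 129.0 × 2 / 60.3 = 4.2786.
[out]/[in] = 10^(4.2786) = 1.899e+04.
[in] = 2.17 / 1.899e+04 = 0.0001142 mM.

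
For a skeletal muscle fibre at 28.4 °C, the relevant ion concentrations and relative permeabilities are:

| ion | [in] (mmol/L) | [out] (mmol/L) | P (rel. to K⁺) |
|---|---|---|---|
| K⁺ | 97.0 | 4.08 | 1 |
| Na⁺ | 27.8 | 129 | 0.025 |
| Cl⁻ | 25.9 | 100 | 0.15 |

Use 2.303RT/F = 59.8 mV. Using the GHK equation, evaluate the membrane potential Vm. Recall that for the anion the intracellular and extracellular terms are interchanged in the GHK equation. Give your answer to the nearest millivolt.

-60 mV

Vm = 59.8 · log₁₀[(Σ P·[cation]ₒ + Σ P·[anion]ᵢ) / (Σ P·[cation]ᵢ + Σ P·[anion]ₒ)]
Numerator = 1×4.08 + 0.025×129 + 0.15×25.9 = 11.19
Denominator = 1×97.0 + 0.025×27.8 + 0.15×100 = 112.7
Vm = 59.8 · log₁₀(0.099295) = 59.8 × (-1.0031) = -59.98 mV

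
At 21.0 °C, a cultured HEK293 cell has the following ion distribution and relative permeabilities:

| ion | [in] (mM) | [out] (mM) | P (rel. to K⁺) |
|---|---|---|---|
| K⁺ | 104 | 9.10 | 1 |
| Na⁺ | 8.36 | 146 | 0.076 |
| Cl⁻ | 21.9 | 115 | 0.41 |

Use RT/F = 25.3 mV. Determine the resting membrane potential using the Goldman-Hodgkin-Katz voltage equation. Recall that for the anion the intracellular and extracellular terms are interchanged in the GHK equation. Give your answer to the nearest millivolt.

-42 mV

Vm = 25.3 · ln[(Σ P·[cation]ₒ + Σ P·[anion]ᵢ) / (Σ P·[cation]ᵢ + Σ P·[anion]ₒ)]
Numerator = 1×9.10 + 0.076×146 + 0.41×21.9 = 29.17
Denominator = 1×104 + 0.076×8.36 + 0.41×115 = 151.8
Vm = 25.3 · ln(0.19221) = 25.3 × (-1.6492) = -41.72 mV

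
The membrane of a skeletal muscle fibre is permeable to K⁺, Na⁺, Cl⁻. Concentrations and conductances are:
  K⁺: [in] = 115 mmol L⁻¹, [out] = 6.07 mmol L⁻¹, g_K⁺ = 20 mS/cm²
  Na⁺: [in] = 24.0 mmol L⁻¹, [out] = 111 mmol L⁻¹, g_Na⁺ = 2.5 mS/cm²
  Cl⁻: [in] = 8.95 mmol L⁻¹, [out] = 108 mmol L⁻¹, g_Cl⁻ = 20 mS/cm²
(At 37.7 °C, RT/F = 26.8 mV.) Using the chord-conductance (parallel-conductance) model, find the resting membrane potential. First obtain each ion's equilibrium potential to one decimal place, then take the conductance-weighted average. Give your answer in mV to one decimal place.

-66.1 mV

E_K⁺ = (26.8/1)·ln(6.07/115) = -78.8 mV
E_Na⁺ = (26.8/1)·ln(111/24.0) = 41.0 mV
E_Cl⁻ = (26.8/-1)·ln(108/8.95) = -66.7 mV
Vm = (Σ gᵢEᵢ)/(Σ gᵢ) = (20·-78.8 + 2.5·41.0 + 20·-66.7) / (20 + 2.5 + 20)
= -2807.50 / 42.5 = -66.06 mV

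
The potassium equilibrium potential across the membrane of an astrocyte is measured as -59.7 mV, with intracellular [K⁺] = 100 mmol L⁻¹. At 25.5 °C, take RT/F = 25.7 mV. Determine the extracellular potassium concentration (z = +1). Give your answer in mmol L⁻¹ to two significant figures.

Nernst: E = (25.7/1) · ln([out]/[in]), so ln([out]/[in]) = -59.7 × 1 / 25.7 = -2.3230.
[out]/[in] = e^(-2.3230) = 0.09798.
[out] = 0.09798 × 100 = 9.798 mmol L⁻¹.

9.8 mmol L⁻¹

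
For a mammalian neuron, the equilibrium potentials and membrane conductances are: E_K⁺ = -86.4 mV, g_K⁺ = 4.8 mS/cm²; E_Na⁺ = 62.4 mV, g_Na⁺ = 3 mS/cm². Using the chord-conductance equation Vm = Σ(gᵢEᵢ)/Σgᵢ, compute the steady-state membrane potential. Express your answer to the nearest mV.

Σ gᵢEᵢ = 4.8·(-86.4) + 3·(62.4) = -227.52
Σ gᵢ = 4.8 + 3 = 7.8
Vm = -227.52 / 7.8 = -29.17 mV

-29 mV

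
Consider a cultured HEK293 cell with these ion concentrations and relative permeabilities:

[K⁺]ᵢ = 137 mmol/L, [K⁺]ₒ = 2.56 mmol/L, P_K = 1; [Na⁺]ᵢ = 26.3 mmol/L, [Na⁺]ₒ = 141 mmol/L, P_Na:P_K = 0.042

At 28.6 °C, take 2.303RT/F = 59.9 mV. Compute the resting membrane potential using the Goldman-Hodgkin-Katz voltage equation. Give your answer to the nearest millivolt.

Vm = 59.9 · log₁₀[(Σ P·[cation]ₒ + Σ P·[anion]ᵢ) / (Σ P·[cation]ᵢ + Σ P·[anion]ₒ)]
Numerator = 1×2.56 + 0.042×141 = 8.482
Denominator = 1×137 + 0.042×26.3 = 138.1
Vm = 59.9 · log₁₀(0.061417) = 59.9 × (-1.2117) = -72.58 mV

-73 mV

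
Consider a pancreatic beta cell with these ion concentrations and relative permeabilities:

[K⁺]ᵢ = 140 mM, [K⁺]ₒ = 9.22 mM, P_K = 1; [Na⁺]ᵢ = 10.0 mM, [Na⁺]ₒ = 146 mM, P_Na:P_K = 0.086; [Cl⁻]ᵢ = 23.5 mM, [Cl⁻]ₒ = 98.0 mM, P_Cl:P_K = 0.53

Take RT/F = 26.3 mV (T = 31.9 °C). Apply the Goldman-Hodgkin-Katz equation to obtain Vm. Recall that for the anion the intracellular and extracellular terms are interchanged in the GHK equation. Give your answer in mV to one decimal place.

Vm = 26.3 · ln[(Σ P·[cation]ₒ + Σ P·[anion]ᵢ) / (Σ P·[cation]ᵢ + Σ P·[anion]ₒ)]
Numerator = 1×9.22 + 0.086×146 + 0.53×23.5 = 34.23
Denominator = 1×140 + 0.086×10.0 + 0.53×98.0 = 192.8
Vm = 26.3 · ln(0.17755) = 26.3 × (-1.7285) = -45.46 mV

-45.5 mV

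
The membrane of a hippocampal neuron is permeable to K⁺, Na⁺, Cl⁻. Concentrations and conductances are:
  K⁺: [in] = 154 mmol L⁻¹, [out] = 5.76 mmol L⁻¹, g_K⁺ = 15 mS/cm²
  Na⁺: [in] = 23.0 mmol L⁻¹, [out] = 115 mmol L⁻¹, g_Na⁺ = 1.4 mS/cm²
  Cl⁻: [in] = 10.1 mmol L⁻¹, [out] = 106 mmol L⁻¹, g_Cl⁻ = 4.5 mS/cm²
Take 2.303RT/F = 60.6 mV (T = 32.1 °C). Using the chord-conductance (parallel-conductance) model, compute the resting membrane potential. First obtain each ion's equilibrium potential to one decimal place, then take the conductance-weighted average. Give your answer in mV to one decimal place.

-72.6 mV

E_K⁺ = (60.6/1)·log₁₀(5.76/154) = -86.5 mV
E_Na⁺ = (60.6/1)·log₁₀(115/23.0) = 42.4 mV
E_Cl⁻ = (60.6/-1)·log₁₀(106/10.1) = -61.9 mV
Vm = (Σ gᵢEᵢ)/(Σ gᵢ) = (15·-86.5 + 1.4·42.4 + 4.5·-61.9) / (15 + 1.4 + 4.5)
= -1516.69 / 20.9 = -72.57 mV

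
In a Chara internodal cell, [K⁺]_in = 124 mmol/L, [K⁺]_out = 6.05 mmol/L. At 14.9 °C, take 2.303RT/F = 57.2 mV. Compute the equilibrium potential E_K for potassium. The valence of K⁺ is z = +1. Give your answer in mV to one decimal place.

-75.0 mV

E = (57.2/z) · log₁₀([K⁺]_out/[K⁺]_in) with z = +1.
= (57.2/1) · log₁₀(6.05/124) = 57.20 · log₁₀(0.04879)
= 57.20 · (-1.3117) = -75.03 mV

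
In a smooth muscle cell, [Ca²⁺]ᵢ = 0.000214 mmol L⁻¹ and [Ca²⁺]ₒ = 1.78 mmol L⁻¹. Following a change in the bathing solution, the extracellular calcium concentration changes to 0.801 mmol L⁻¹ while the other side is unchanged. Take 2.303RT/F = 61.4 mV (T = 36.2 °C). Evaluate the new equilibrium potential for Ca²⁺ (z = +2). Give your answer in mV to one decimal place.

After the shift: [Ca²⁺]_out = 0.801, [Ca²⁺]_in = 0.000214 mmol L⁻¹.
E_new = (61.4/2)·log₁₀(0.801/0.000214) = 30.70 · (3.5732) = 109.70 mV

109.7 mV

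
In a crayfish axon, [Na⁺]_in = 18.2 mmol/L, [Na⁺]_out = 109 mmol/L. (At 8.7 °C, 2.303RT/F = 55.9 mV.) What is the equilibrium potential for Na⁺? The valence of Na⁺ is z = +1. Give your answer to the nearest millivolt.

E = (55.9/z) · log₁₀([Na⁺]_out/[Na⁺]_in) with z = +1.
= (55.9/1) · log₁₀(109/18.2) = 55.90 · log₁₀(5.989)
= 55.90 · (0.7774) = 43.45 mV

43 mV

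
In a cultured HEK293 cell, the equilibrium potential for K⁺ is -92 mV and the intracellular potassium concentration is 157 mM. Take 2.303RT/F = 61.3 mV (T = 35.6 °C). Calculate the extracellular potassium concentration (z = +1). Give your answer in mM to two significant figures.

Nernst: E = (61.3/1) · log₁₀([out]/[in]), so log₁₀([out]/[in]) = -92.0 × 1 / 61.3 = -1.5008.
[out]/[in] = 10^(-1.5008) = 0.03156.
[out] = 0.03156 × 157 = 4.955 mM.

5.0 mM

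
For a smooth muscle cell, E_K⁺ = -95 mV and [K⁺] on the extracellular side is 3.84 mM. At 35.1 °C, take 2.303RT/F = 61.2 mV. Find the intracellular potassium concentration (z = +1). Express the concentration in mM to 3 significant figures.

137 mM

Nernst: E = (61.2/1) · log₁₀([out]/[in]), so log₁₀([out]/[in]) = -95.0 × 1 / 61.2 = -1.5523.
[out]/[in] = 10^(-1.5523) = 0.02804.
[in] = 3.84 / 0.02804 = 137 mM.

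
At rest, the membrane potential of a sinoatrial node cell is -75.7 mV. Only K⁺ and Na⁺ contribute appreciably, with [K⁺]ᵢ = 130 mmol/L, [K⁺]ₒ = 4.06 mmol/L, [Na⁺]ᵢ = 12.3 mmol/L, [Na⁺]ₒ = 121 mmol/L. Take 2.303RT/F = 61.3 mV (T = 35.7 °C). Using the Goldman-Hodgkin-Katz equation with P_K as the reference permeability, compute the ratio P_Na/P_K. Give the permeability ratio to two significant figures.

0.029

Let α = P_Na/P_K. GHK: Vm = 61.3·log₁₀[(Kₒ + α·Naₒ)/(Kᵢ + α·Naᵢ)].
10^(Vm/61.3) = 10^(-75.7/61.3) = 0.058222
So 0.058222·(Kᵢ + α·Naᵢ) = Kₒ + α·Naₒ → α = (0.058222·130.0 − 4.06) / (121.0 − 0.058222·12.3)
α = (7.569 − 4.06) / (121.0 − 0.7161) = 3.509/120.3 = 0.02917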